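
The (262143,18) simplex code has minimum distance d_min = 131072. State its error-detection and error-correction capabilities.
Detection only: up to d_min − 1 = 131071 errors.
Correction: up to ⌊(d_min − 1)/2⌋ = ⌊131071/2⌋ = 65535 errors.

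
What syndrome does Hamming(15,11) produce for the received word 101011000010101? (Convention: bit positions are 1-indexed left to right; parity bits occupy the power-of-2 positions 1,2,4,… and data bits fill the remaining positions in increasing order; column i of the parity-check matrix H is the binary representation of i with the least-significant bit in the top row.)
Syndrome s = H · r^T (mod 2), r = 101011000010101:
  s[0] = (101010101010101)·(101011000010101) mod 2 = 1+0+1+0+1+0+0+0+0+0+1+0+1+0+1 mod 2 = 0
  s[1] = (011001100110011)·(101011000010101) mod 2 = 0+0+1+0+0+1+0+0+0+0+1+0+0+0+1 mod 2 = 0
  s[2] = (000111100001111)·(101011000010101) mod 2 = 0+0+0+0+1+1+0+0+0+0+0+0+1+0+1 mod 2 = 0
  s[3] = (000000011111111)·(101011000010101) mod 2 = 0+0+0+0+0+0+0+0+0+0+1+0+1+0+1 mod 2 = 1
Syndrome = 0001
Non-zero syndrome: error at position 8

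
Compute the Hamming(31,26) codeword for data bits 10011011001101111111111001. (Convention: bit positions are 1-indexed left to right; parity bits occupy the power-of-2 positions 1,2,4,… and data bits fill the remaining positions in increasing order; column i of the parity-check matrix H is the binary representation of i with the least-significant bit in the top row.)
Codeword c = d · G (mod 2), d = 10011011001101111111111001:
  c[0] = d·G[:,0] = (10011011001101111111111001)·(11011010101101010101010101) mod 2 = 1+0+0+1+1+0+1+0+0+0+1+1+0+1+0+1+0+1+0+1+0+1+0+0+0+1 mod 2 = 0
  c[1] = d·G[:,1] = (10011011001101111111111001)·(10110110011011001100110011) mod 2 = 1+0+0+1+0+0+1+0+0+0+1+0+0+1+0+0+1+1+0+0+1+1+0+0+0+1 mod 2 = 0
  c[2] = d·G[:,2] = (10011011001101111111111001)·(10000000000000000000000000) mod 2 = 1+0+0+0+0+0+0+0+0+0+0+0+0+0+0+0+0+0+0+0+0+0+0+0+0+0 mod 2 = 1
  c[3] = d·G[:,3] = (10011011001101111111111001)·(01110001111000111100001111) mod 2 = 0+0+0+1+0+0+0+1+0+0+1+0+0+0+1+1+1+1+0+0+0+0+1+0+0+1 mod 2 = 1
  c[4] = d·G[:,4] = (10011011001101111111111001)·(01000000000000000000000000) mod 2 = 0+0+0+0+0+0+0+0+0+0+0+0+0+0+0+0+0+0+0+0+0+0+0+0+0+0 mod 2 = 0
  c[5] = d·G[:,5] = (10011011001101111111111001)·(00100000000000000000000000) mod 2 = 0+0+0+0+0+0+0+0+0+0+0+0+0+0+0+0+0+0+0+0+0+0+0+0+0+0 mod 2 = 0
  c[6] = d·G[:,6] = (10011011001101111111111001)·(00010000000000000000000000) mod 2 = 0+0+0+1+0+0+0+0+0+0+0+0+0+0+0+0+0+0+0+0+0+0+0+0+0+0 mod 2 = 1
  c[7] = d·G[:,7] = (10011011001101111111111001)·(00001111111000000011111111) mod 2 = 0+0+0+0+1+0+1+1+0+0+1+0+0+0+0+0+0+0+1+1+1+1+1+0+0+1 mod 2 = 0
  c[8] = d·G[:,8] = (10011011001101111111111001)·(00001000000000000000000000) mod 2 = 0+0+0+0+1+0+0+0+0+0+0+0+0+0+0+0+0+0+0+0+0+0+0+0+0+0 mod 2 = 1
  c[9] = d·G[:,9] = (10011011001101111111111001)·(00000100000000000000000000) mod 2 = 0+0+0+0+0+0+0+0+0+0+0+0+0+0+0+0+0+0+0+0+0+0+0+0+0+0 mod 2 = 0
  c[10] = d·G[:,10] = (10011011001101111111111001)·(00000010000000000000000000) mod 2 = 0+0+0+0+0+0+1+0+0+0+0+0+0+0+0+0+0+0+0+0+0+0+0+0+0+0 mod 2 = 1
  c[11] = d·G[:,11] = (10011011001101111111111001)·(00000001000000000000000000) mod 2 = 0+0+0+0+0+0+0+1+0+0+0+0+0+0+0+0+0+0+0+0+0+0+0+0+0+0 mod 2 = 1
  c[12] = d·G[:,12] = (10011011001101111111111001)·(00000000100000000000000000) mod 2 = 0+0+0+0+0+0+0+0+0+0+0+0+0+0+0+0+0+0+0+0+0+0+0+0+0+0 mod 2 = 0
  c[13] = d·G[:,13] = (10011011001101111111111001)·(00000000010000000000000000) mod 2 = 0+0+0+0+0+0+0+0+0+0+0+0+0+0+0+0+0+0+0+0+0+0+0+0+0+0 mod 2 = 0
  c[14] = d·G[:,14] = (10011011001101111111111001)·(00000000001000000000000000) mod 2 = 0+0+0+0+0+0+0+0+0+0+1+0+0+0+0+0+0+0+0+0+0+0+0+0+0+0 mod 2 = 1
  c[15] = d·G[:,15] = (10011011001101111111111001)·(00000000000111111111111111) mod 2 = 0+0+0+0+0+0+0+0+0+0+0+1+0+1+1+1+1+1+1+1+1+1+1+0+0+1 mod 2 = 0
  c[16] = d·G[:,16] = (10011011001101111111111001)·(00000000000100000000000000) mod 2 = 0+0+0+0+0+0+0+0+0+0+0+1+0+0+0+0+0+0+0+0+0+0+0+0+0+0 mod 2 = 1
  c[17] = d·G[:,17] = (10011011001101111111111001)·(00000000000010000000000000) mod 2 = 0+0+0+0+0+0+0+0+0+0+0+0+0+0+0+0+0+0+0+0+0+0+0+0+0+0 mod 2 = 0
  c[18] = d·G[:,18] = (10011011001101111111111001)·(00000000000001000000000000) mod 2 = 0+0+0+0+0+0+0+0+0+0+0+0+0+1+0+0+0+0+0+0+0+0+0+0+0+0 mod 2 = 1
  c[19] = d·G[:,19] = (10011011001101111111111001)·(00000000000000100000000000) mod 2 = 0+0+0+0+0+0+0+0+0+0+0+0+0+0+1+0+0+0+0+0+0+0+0+0+0+0 mod 2 = 1
  c[20] = d·G[:,20] = (10011011001101111111111001)·(00000000000000010000000000) mod 2 = 0+0+0+0+0+0+0+0+0+0+0+0+0+0+0+1+0+0+0+0+0+0+0+0+0+0 mod 2 = 1
  c[21] = d·G[:,21] = (10011011001101111111111001)·(00000000000000001000000000) mod 2 = 0+0+0+0+0+0+0+0+0+0+0+0+0+0+0+0+1+0+0+0+0+0+0+0+0+0 mod 2 = 1
  c[22] = d·G[:,22] = (10011011001101111111111001)·(00000000000000000100000000) mod 2 = 0+0+0+0+0+0+0+0+0+0+0+0+0+0+0+0+0+1+0+0+0+0+0+0+0+0 mod 2 = 1
  c[23] = d·G[:,23] = (10011011001101111111111001)·(00000000000000000010000000) mod 2 = 0+0+0+0+0+0+0+0+0+0+0+0+0+0+0+0+0+0+1+0+0+0+0+0+0+0 mod 2 = 1
  c[24] = d·G[:,24] = (10011011001101111111111001)·(00000000000000000001000000) mod 2 = 0+0+0+0+0+0+0+0+0+0+0+0+0+0+0+0+0+0+0+1+0+0+0+0+0+0 mod 2 = 1
  c[25] = d·G[:,25] = (10011011001101111111111001)·(00000000000000000000100000) mod 2 = 0+0+0+0+0+0+0+0+0+0+0+0+0+0+0+0+0+0+0+0+1+0+0+0+0+0 mod 2 = 1
  c[26] = d·G[:,26] = (10011011001101111111111001)·(00000000000000000000010000) mod 2 = 0+0+0+0+0+0+0+0+0+0+0+0+0+0+0+0+0+0+0+0+0+1+0+0+0+0 mod 2 = 1
  c[27] = d·G[:,27] = (10011011001101111111111001)·(00000000000000000000001000) mod 2 = 0+0+0+0+0+0+0+0+0+0+0+0+0+0+0+0+0+0+0+0+0+0+1+0+0+0 mod 2 = 1
  c[28] = d·G[:,28] = (10011011001101111111111001)·(00000000000000000000000100) mod 2 = 0+0+0+0+0+0+0+0+0+0+0+0+0+0+0+0+0+0+0+0+0+0+0+0+0+0 mod 2 = 0
  c[29] = d·G[:,29] = (10011011001101111111111001)·(00000000000000000000000010) mod 2 = 0+0+0+0+0+0+0+0+0+0+0+0+0+0+0+0+0+0+0+0+0+0+0+0+0+0 mod 2 = 0
  c[30] = d·G[:,30] = (10011011001101111111111001)·(00000000000000000000000001) mod 2 = 0+0+0+0+0+0+0+0+0+0+0+0+0+0+0+0+0+0+0+0+0+0+0+0+0+1 mod 2 = 1
Codeword = 0011001010110010101111111111001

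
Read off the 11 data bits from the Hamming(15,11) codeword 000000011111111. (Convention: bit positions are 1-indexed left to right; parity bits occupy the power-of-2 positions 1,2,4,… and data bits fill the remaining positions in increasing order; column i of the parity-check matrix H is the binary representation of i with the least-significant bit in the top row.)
Parity bits occupy power-of-2 positions; data bits are at positions {3,5,6,7,9,10,11,12,13,14,15} (1-indexed).
Extract: c[3]=0 c[5]=0 c[6]=0 c[7]=0 c[9]=1 c[10]=1 c[11]=1 c[12]=1 c[13]=1 c[14]=1 c[15]=1
Data = 00001111111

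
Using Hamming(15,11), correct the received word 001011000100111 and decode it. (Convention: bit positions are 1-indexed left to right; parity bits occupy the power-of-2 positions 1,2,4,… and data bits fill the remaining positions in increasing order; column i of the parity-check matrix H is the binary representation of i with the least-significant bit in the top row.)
Syndrome s = H · r^T (mod 2), r = 001011000100111:
  s[0] = (101010101010101)·(001011000100111) mod 2 = 0+0+1+0+1+0+0+0+0+0+0+0+1+0+1 mod 2 = 0
  s[1] = (011001100110011)·(001011000100111) mod 2 = 0+0+1+0+0+1+0+0+0+1+0+0+0+1+1 mod 2 = 1
  s[2] = (000111100001111)·(001011000100111) mod 2 = 0+0+0+0+1+1+0+0+0+0+0+0+1+1+1 mod 2 = 1
  s[3] = (000000011111111)·(001011000100111) mod 2 = 0+0+0+0+0+0+0+0+0+1+0+0+1+1+1 mod 2 = 0
Syndrome = 0110
Column 6 of H equals this syndrome → error at bit 6 (1-indexed).
Flip bit 6: 001011000100111 → 001010000100111
Extract data bits at positions {3,5,6,7,9,10,11,12,13,14,15}: 11000100111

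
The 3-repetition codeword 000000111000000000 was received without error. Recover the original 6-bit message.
Split into 3-bit blocks: 000 000 111 000 000 000
Data = 001000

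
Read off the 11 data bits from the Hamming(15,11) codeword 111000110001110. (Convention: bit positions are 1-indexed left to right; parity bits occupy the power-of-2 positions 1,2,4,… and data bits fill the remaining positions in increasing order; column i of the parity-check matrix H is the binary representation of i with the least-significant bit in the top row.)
Parity bits occupy power-of-2 positions; data bits are at positions {3,5,6,7,9,10,11,12,13,14,15} (1-indexed).
Extract: c[3]=1 c[5]=0 c[6]=0 c[7]=1 c[9]=0 c[10]=0 c[11]=0 c[12]=1 c[13]=1 c[14]=1 c[15]=0
Data = 10010001110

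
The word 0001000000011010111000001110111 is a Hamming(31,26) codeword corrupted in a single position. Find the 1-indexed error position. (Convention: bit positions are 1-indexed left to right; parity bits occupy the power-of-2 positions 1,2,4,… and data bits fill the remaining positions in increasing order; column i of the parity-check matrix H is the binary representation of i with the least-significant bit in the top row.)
Syndrome s = H · r^T (mod 2), r = 0001000000011010111000001110111:
  s[0] = (1010101010101010101010101010101)·(0001000000011010111000001110111) mod 2 = 0+0+0+0+0+0+0+0+0+0+0+0+1+0+1+0+1+0+1+0+0+0+0+0+1+0+1+0+1+0+1 mod 2 = 0
  s[1] = (0110011001100110011001100110011)·(0001000000011010111000001110111) mod 2 = 0+0+0+0+0+0+0+0+0+0+0+0+0+0+1+0+0+1+1+0+0+0+0+0+0+1+1+0+0+1+1 mod 2 = 1
  s[2] = (0001111000011110000111100001111)·(0001000000011010111000001110111) mod 2 = 0+0+0+1+0+0+0+0+0+0+0+1+1+0+1+0+0+0+0+0+0+0+0+0+0+0+0+0+1+1+1 mod 2 = 1
  s[3] = (0000000111111110000000011111111)·(0001000000011010111000001110111) mod 2 = 0+0+0+0+0+0+0+0+0+0+0+1+1+0+1+0+0+0+0+0+0+0+0+0+1+1+1+0+1+1+1 mod 2 = 1
  s[4] = (0000000000000001111111111111111)·(0001000000011010111000001110111) mod 2 = 0+0+0+0+0+0+0+0+0+0+0+0+0+0+0+0+1+1+1+0+0+0+0+0+1+1+1+0+1+1+1 mod 2 = 1
Syndrome = 01111
Column i of H is the binary representation of i, so the syndrome is the binary index of the flipped bit.
Read s = 01111 with s[0] as LSB: 0·2^0 + 1·2^1 + 1·2^2 + 1·2^3 + 1·2^4 = 30.
Error is at bit position 30.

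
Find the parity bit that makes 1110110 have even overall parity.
Sum of data bits: 1+1+1+0+1+1+0 = 5.
5 mod 2 = 1, so parity bit = 1.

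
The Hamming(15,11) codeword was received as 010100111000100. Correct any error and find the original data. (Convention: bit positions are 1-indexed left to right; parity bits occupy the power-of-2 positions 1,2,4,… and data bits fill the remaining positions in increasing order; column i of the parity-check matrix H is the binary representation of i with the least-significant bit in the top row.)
Syndrome s = H · r^T (mod 2), r = 010100111000100:
  s[0] = (101010101010101)·(010100111000100) mod 2 = 0+0+0+0+0+0+1+0+1+0+0+0+1+0+0 mod 2 = 1
  s[1] = (011001100110011)·(010100111000100) mod 2 = 0+1+0+0+0+0+1+0+0+0+0+0+0+0+0 mod 2 = 0
  s[2] = (000111100001111)·(010100111000100) mod 2 = 0+0+0+1+0+0+1+0+0+0+0+0+1+0+0 mod 2 = 1
  s[3] = (000000011111111)·(010100111000100) mod 2 = 0+0+0+0+0+0+0+1+1+0+0+0+1+0+0 mod 2 = 1
Syndrome = 1011
Column 13 of H equals this syndrome → error at bit 13 (1-indexed).
Flip bit 13: 010100111000100 → 010100111000000
Extract data bits at positions {3,5,6,7,9,10,11,12,13,14,15}: 00011000000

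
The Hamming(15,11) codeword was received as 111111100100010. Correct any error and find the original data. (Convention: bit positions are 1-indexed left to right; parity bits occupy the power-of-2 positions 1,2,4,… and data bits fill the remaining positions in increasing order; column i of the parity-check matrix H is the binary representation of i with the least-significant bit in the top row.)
Syndrome s = H · r^T (mod 2), r = 111111100100010:
  s[0] = (101010101010101)·(111111100100010) mod 2 = 1+0+1+0+1+0+1+0+0+0+0+0+0+0+0 mod 2 = 0
  s[1] = (011001100110011)·(111111100100010) mod 2 = 0+1+1+0+0+1+1+0+0+1+0+0+0+1+0 mod 2 = 0
  s[2] = (000111100001111)·(111111100100010) mod 2 = 0+0+0+1+1+1+1+0+0+0+0+0+0+1+0 mod 2 = 1
  s[3] = (000000011111111)·(111111100100010) mod 2 = 0+0+0+0+0+0+0+0+0+1+0+0+0+1+0 mod 2 = 0
Syndrome = 0010
Column 4 of H equals this syndrome → error at bit 4 (1-indexed).
Flip bit 4: 111111100100010 → 111011100100010
Extract data bits at positions {3,5,6,7,9,10,11,12,13,14,15}: 11110100010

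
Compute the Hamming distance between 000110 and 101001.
XOR = 101111, count of 1s = 5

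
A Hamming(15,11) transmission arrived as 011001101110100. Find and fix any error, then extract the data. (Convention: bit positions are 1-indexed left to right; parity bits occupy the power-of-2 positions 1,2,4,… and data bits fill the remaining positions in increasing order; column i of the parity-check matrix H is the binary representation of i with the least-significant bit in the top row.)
Syndrome s = H · r^T (mod 2), r = 011001101110100:
  s[0] = (101010101010101)·(011001101110100) mod 2 = 0+0+1+0+0+0+1+0+1+0+1+0+1+0+0 mod 2 = 1
  s[1] = (011001100110011)·(011001101110100) mod 2 = 0+1+1+0+0+1+1+0+0+1+1+0+0+0+0 mod 2 = 0
  s[2] = (000111100001111)·(011001101110100) mod 2 = 0+0+0+0+0+1+1+0+0+0+0+0+1+0+0 mod 2 = 1
  s[3] = (000000011111111)·(011001101110100) mod 2 = 0+0+0+0+0+0+0+0+1+1+1+0+1+0+0 mod 2 = 0
Syndrome = 1010
Column 5 of H equals this syndrome → error at bit 5 (1-indexed).
Flip bit 5: 011001101110100 → 011011101110100
Extract data bits at positions {3,5,6,7,9,10,11,12,13,14,15}: 11111110100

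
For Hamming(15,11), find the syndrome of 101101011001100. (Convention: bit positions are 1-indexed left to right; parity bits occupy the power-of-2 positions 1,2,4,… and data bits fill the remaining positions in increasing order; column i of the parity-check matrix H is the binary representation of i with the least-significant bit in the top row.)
Syndrome s = H · r^T (mod 2), r = 101101011001100:
  s[0] = (101010101010101)·(101101011001100) mod 2 = 1+0+1+0+0+0+0+0+1+0+0+0+1+0+0 mod 2 = 0
  s[1] = (011001100110011)·(101101011001100) mod 2 = 0+0+1+0+0+1+0+0+0+0+0+0+0+0+0 mod 2 = 0
  s[2] = (000111100001111)·(101101011001100) mod 2 = 0+0+0+1+0+1+0+0+0+0+0+1+1+0+0 mod 2 = 0
  s[3] = (000000011111111)·(101101011001100) mod 2 = 0+0+0+0+0+0+0+1+1+0+0+1+1+0+0 mod 2 = 0
Syndrome = 0000
s = 0: no error detected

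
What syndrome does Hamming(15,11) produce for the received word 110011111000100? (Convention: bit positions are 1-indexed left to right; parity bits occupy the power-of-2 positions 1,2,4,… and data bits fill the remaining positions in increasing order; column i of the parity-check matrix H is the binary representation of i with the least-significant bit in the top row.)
Syndrome s = H · r^T (mod 2), r = 110011111000100:
  s[0] = (101010101010101)·(110011111000100) mod 2 = 1+0+0+0+1+0+1+0+1+0+0+0+1+0+0 mod 2 = 1
  s[1] = (011001100110011)·(110011111000100) mod 2 = 0+1+0+0+0+1+1+0+0+0+0+0+0+0+0 mod 2 = 1
  s[2] = (000111100001111)·(110011111000100) mod 2 = 0+0+0+0+1+1+1+0+0+0+0+0+1+0+0 mod 2 = 0
  s[3] = (000000011111111)·(110011111000100) mod 2 = 0+0+0+0+0+0+0+1+1+0+0+0+1+0+0 mod 2 = 1
Syndrome = 1101
Non-zero syndrome: error at position 11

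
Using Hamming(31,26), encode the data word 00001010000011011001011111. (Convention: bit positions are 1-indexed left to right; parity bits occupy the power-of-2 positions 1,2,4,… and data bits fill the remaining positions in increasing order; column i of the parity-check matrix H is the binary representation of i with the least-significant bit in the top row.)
Codeword c = d · G (mod 2), d = 00001010000011011001011111:
  c[0] = d·G[:,0] = (00001010000011011001011111)·(11011010101101010101010101) mod 2 = 0+0+0+0+1+0+1+0+0+0+0+0+0+1+0+1+0+0+0+1+0+1+0+1+0+1 mod 2 = 0
  c[1] = d·G[:,1] = (00001010000011011001011111)·(10110110011011001100110011) mod 2 = 0+0+0+0+0+0+1+0+0+0+0+0+1+1+0+0+1+0+0+0+0+1+0+0+1+1 mod 2 = 1
  c[2] = d·G[:,2] = (00001010000011011001011111)·(10000000000000000000000000) mod 2 = 0+0+0+0+0+0+0+0+0+0+0+0+0+0+0+0+0+0+0+0+0+0+0+0+0+0 mod 2 = 0
  c[3] = d·G[:,3] = (00001010000011011001011111)·(01110001111000111100001111) mod 2 = 0+0+0+0+0+0+0+0+0+0+0+0+0+0+0+1+1+0+0+0+0+0+1+1+1+1 mod 2 = 0
  c[4] = d·G[:,4] = (00001010000011011001011111)·(01000000000000000000000000) mod 2 = 0+0+0+0+0+0+0+0+0+0+0+0+0+0+0+0+0+0+0+0+0+0+0+0+0+0 mod 2 = 0
  c[5] = d·G[:,5] = (00001010000011011001011111)·(00100000000000000000000000) mod 2 = 0+0+0+0+0+0+0+0+0+0+0+0+0+0+0+0+0+0+0+0+0+0+0+0+0+0 mod 2 = 0
  c[6] = d·G[:,6] = (00001010000011011001011111)·(00010000000000000000000000) mod 2 = 0+0+0+0+0+0+0+0+0+0+0+0+0+0+0+0+0+0+0+0+0+0+0+0+0+0 mod 2 = 0
  c[7] = d·G[:,7] = (00001010000011011001011111)·(00001111111000000011111111) mod 2 = 0+0+0+0+1+0+1+0+0+0+0+0+0+0+0+0+0+0+0+1+0+1+1+1+1+1 mod 2 = 0
  c[8] = d·G[:,8] = (00001010000011011001011111)·(00001000000000000000000000) mod 2 = 0+0+0+0+1+0+0+0+0+0+0+0+0+0+0+0+0+0+0+0+0+0+0+0+0+0 mod 2 = 1
  c[9] = d·G[:,9] = (00001010000011011001011111)·(00000100000000000000000000) mod 2 = 0+0+0+0+0+0+0+0+0+0+0+0+0+0+0+0+0+0+0+0+0+0+0+0+0+0 mod 2 = 0
  c[10] = d·G[:,10] = (00001010000011011001011111)·(00000010000000000000000000) mod 2 = 0+0+0+0+0+0+1+0+0+0+0+0+0+0+0+0+0+0+0+0+0+0+0+0+0+0 mod 2 = 1
  c[11] = d·G[:,11] = (00001010000011011001011111)·(00000001000000000000000000) mod 2 = 0+0+0+0+0+0+0+0+0+0+0+0+0+0+0+0+0+0+0+0+0+0+0+0+0+0 mod 2 = 0
  c[12] = d·G[:,12] = (00001010000011011001011111)·(00000000100000000000000000) mod 2 = 0+0+0+0+0+0+0+0+0+0+0+0+0+0+0+0+0+0+0+0+0+0+0+0+0+0 mod 2 = 0
  c[13] = d·G[:,13] = (00001010000011011001011111)·(00000000010000000000000000) mod 2 = 0+0+0+0+0+0+0+0+0+0+0+0+0+0+0+0+0+0+0+0+0+0+0+0+0+0 mod 2 = 0
  c[14] = d·G[:,14] = (00001010000011011001011111)·(00000000001000000000000000) mod 2 = 0+0+0+0+0+0+0+0+0+0+0+0+0+0+0+0+0+0+0+0+0+0+0+0+0+0 mod 2 = 0
  c[15] = d·G[:,15] = (00001010000011011001011111)·(00000000000111111111111111) mod 2 = 0+0+0+0+0+0+0+0+0+0+0+0+1+1+0+1+1+0+0+1+0+1+1+1+1+1 mod 2 = 0
  c[16] = d·G[:,16] = (00001010000011011001011111)·(00000000000100000000000000) mod 2 = 0+0+0+0+0+0+0+0+0+0+0+0+0+0+0+0+0+0+0+0+0+0+0+0+0+0 mod 2 = 0
  c[17] = d·G[:,17] = (00001010000011011001011111)·(00000000000010000000000000) mod 2 = 0+0+0+0+0+0+0+0+0+0+0+0+1+0+0+0+0+0+0+0+0+0+0+0+0+0 mod 2 = 1
  c[18] = d·G[:,18] = (00001010000011011001011111)·(00000000000001000000000000) mod 2 = 0+0+0+0+0+0+0+0+0+0+0+0+0+1+0+0+0+0+0+0+0+0+0+0+0+0 mod 2 = 1
  c[19] = d·G[:,19] = (00001010000011011001011111)·(00000000000000100000000000) mod 2 = 0+0+0+0+0+0+0+0+0+0+0+0+0+0+0+0+0+0+0+0+0+0+0+0+0+0 mod 2 = 0
  c[20] = d·G[:,20] = (00001010000011011001011111)·(00000000000000010000000000) mod 2 = 0+0+0+0+0+0+0+0+0+0+0+0+0+0+0+1+0+0+0+0+0+0+0+0+0+0 mod 2 = 1
  c[21] = d·G[:,21] = (00001010000011011001011111)·(00000000000000001000000000) mod 2 = 0+0+0+0+0+0+0+0+0+0+0+0+0+0+0+0+1+0+0+0+0+0+0+0+0+0 mod 2 = 1
  c[22] = d·G[:,22] = (00001010000011011001011111)·(00000000000000000100000000) mod 2 = 0+0+0+0+0+0+0+0+0+0+0+0+0+0+0+0+0+0+0+0+0+0+0+0+0+0 mod 2 = 0
  c[23] = d·G[:,23] = (00001010000011011001011111)·(00000000000000000010000000) mod 2 = 0+0+0+0+0+0+0+0+0+0+0+0+0+0+0+0+0+0+0+0+0+0+0+0+0+0 mod 2 = 0
  c[24] = d·G[:,24] = (00001010000011011001011111)·(00000000000000000001000000) mod 2 = 0+0+0+0+0+0+0+0+0+0+0+0+0+0+0+0+0+0+0+1+0+0+0+0+0+0 mod 2 = 1
  c[25] = d·G[:,25] = (00001010000011011001011111)·(00000000000000000000100000) mod 2 = 0+0+0+0+0+0+0+0+0+0+0+0+0+0+0+0+0+0+0+0+0+0+0+0+0+0 mod 2 = 0
  c[26] = d·G[:,26] = (00001010000011011001011111)·(00000000000000000000010000) mod 2 = 0+0+0+0+0+0+0+0+0+0+0+0+0+0+0+0+0+0+0+0+0+1+0+0+0+0 mod 2 = 1
  c[27] = d·G[:,27] = (00001010000011011001011111)·(00000000000000000000001000) mod 2 = 0+0+0+0+0+0+0+0+0+0+0+0+0+0+0+0+0+0+0+0+0+0+1+0+0+0 mod 2 = 1
  c[28] = d·G[:,28] = (00001010000011011001011111)·(00000000000000000000000100) mod 2 = 0+0+0+0+0+0+0+0+0+0+0+0+0+0+0+0+0+0+0+0+0+0+0+1+0+0 mod 2 = 1
  c[29] = d·G[:,29] = (00001010000011011001011111)·(00000000000000000000000010) mod 2 = 0+0+0+0+0+0+0+0+0+0+0+0+0+0+0+0+0+0+0+0+0+0+0+0+1+0 mod 2 = 1
  c[30] = d·G[:,30] = (00001010000011011001011111)·(00000000000000000000000001) mod 2 = 0+0+0+0+0+0+0+0+0+0+0+0+0+0+0+0+0+0+0+0+0+0+0+0+0+1 mod 2 = 1
Codeword = 0100000010100000011011001011111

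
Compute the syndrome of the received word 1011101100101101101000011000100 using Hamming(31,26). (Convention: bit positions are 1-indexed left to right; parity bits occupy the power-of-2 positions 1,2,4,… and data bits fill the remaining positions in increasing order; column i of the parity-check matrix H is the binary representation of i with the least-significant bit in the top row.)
Syndrome s = H · r^T (mod 2), r = 1011101100101101101000011000100:
  s[0] = (1010101010101010101010101010101)·(1011101100101101101000011000100) mod 2 = 1+0+1+0+1+0+1+0+0+0+1+0+1+0+0+0+1+0+1+0+0+0+0+0+1+0+0+0+1+0+0 mod 2 = 0
  s[1] = (0110011001100110011001100110011)·(1011101100101101101000011000100) mod 2 = 0+0+1+0+0+0+1+0+0+0+1+0+0+1+0+0+0+0+1+0+0+0+0+0+0+0+0+0+0+0+0 mod 2 = 1
  s[2] = (0001111000011110000111100001111)·(1011101100101101101000011000100) mod 2 = 0+0+0+1+1+0+1+0+0+0+0+0+1+1+0+0+0+0+0+0+0+0+0+0+0+0+0+0+1+0+0 mod 2 = 0
  s[3] = (0000000111111110000000011111111)·(1011101100101101101000011000100) mod 2 = 0+0+0+0+0+0+0+1+0+0+1+0+1+1+0+0+0+0+0+0+0+0+0+1+1+0+0+0+1+0+0 mod 2 = 1
  s[4] = (0000000000000001111111111111111)·(1011101100101101101000011000100) mod 2 = 0+0+0+0+0+0+0+0+0+0+0+0+0+0+0+1+1+0+1+0+0+0+0+1+1+0+0+0+1+0+0 mod 2 = 0
Syndrome = 01010
Non-zero syndrome: error at position 10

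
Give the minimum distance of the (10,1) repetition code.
d_min = 10 (the only two codewords are 0…0 and 1…1, differing in all 10 positions).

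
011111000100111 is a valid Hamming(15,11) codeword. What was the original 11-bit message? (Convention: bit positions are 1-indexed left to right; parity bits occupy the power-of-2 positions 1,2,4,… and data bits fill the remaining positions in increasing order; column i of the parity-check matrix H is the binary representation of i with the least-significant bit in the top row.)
Parity bits occupy power-of-2 positions; data bits are at positions {3,5,6,7,9,10,11,12,13,14,15} (1-indexed).
Extract: c[3]=1 c[5]=1 c[6]=1 c[7]=0 c[9]=0 c[10]=1 c[11]=0 c[12]=0 c[13]=1 c[14]=1 c[15]=1
Data = 11100100111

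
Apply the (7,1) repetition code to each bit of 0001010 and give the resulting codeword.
Repeat each bit 7× and concatenate:
0→0000000  0→0000000  0→0000000  1→1111111  0→0000000  1→1111111  0→0000000
Codeword = 0000000000000000000001111111000000011111110000000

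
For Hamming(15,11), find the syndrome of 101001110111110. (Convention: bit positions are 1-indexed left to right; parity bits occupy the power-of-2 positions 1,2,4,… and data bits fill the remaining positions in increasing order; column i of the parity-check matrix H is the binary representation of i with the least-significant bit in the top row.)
Syndrome s = H · r^T (mod 2), r = 101001110111110:
  s[0] = (101010101010101)·(101001110111110) mod 2 = 1+0+1+0+0+0+1+0+0+0+1+0+1+0+0 mod 2 = 1
  s[1] = (011001100110011)·(101001110111110) mod 2 = 0+0+1+0+0+1+1+0+0+1+1+0+0+1+0 mod 2 = 0
  s[2] = (000111100001111)·(101001110111110) mod 2 = 0+0+0+0+0+1+1+0+0+0+0+1+1+1+0 mod 2 = 1
  s[3] = (000000011111111)·(101001110111110) mod 2 = 0+0+0+0+0+0+0+1+0+1+1+1+1+1+0 mod 2 = 0
Syndrome = 1010
Non-zero syndrome: error at position 5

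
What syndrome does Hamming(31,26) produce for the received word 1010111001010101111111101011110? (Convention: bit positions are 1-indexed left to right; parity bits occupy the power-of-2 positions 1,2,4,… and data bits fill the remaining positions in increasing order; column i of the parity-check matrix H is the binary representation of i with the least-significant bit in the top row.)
Syndrome s = H · r^T (mod 2), r = 1010111001010101111111101011110:
  s[0] = (1010101010101010101010101010101)·(1010111001010101111111101011110) mod 2 = 1+0+1+0+1+0+1+0+0+0+0+0+0+0+0+0+1+0+1+0+1+0+1+0+1+0+1+0+1+0+0 mod 2 = 1
  s[1] = (0110011001100110011001100110011)·(1010111001010101111111101011110) mod 2 = 0+0+1+0+0+1+1+0+0+1+0+0+0+1+0+0+0+1+1+0+0+1+1+0+0+0+1+0+0+1+0 mod 2 = 1
  s[2] = (0001111000011110000111100001111)·(1010111001010101111111101011110) mod 2 = 0+0+0+0+1+1+1+0+0+0+0+1+0+1+0+0+0+0+0+1+1+1+1+0+0+0+0+1+1+1+0 mod 2 = 0
  s[3] = (0000000111111110000000011111111)·(1010111001010101111111101011110) mod 2 = 0+0+0+0+0+0+0+0+0+1+0+1+0+1+0+0+0+0+0+0+0+0+0+0+1+0+1+1+1+1+0 mod 2 = 0
  s[4] = (0000000000000001111111111111111)·(1010111001010101111111101011110) mod 2 = 0+0+0+0+0+0+0+0+0+0+0+0+0+0+0+1+1+1+1+1+1+1+1+0+1+0+1+1+1+1+0 mod 2 = 1
Syndrome = 11001
Non-zero syndrome: error at position 19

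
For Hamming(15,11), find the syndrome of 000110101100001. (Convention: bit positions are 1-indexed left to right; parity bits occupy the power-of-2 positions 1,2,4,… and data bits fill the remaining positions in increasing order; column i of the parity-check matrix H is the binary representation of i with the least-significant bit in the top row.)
Syndrome s = H · r^T (mod 2), r = 000110101100001:
  s[0] = (101010101010101)·(000110101100001) mod 2 = 0+0+0+0+1+0+1+0+1+0+0+0+0+0+1 mod 2 = 0
  s[1] = (011001100110011)·(000110101100001) mod 2 = 0+0+0+0+0+0+1+0+0+1+0+0+0+0+1 mod 2 = 1
  s[2] = (000111100001111)·(000110101100001) mod 2 = 0+0+0+1+1+0+1+0+0+0+0+0+0+0+1 mod 2 = 0
  s[3] = (000000011111111)·(000110101100001) mod 2 = 0+0+0+0+0+0+0+0+1+1+0+0+0+0+1 mod 2 = 1
Syndrome = 0101
Non-zero syndrome: error at position 10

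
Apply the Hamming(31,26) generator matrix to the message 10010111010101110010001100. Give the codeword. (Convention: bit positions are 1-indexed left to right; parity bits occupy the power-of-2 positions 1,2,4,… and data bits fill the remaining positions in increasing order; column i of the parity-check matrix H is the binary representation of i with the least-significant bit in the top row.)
Codeword c = d · G (mod 2), d = 10010111010101110010001100:
  c[0] = d·G[:,0] = (10010111010101110010001100)·(11011010101101010101010101) mod 2 = 1+0+0+1+0+0+1+0+0+0+0+1+0+1+0+1+0+0+0+0+0+0+0+1+0+0 mod 2 = 1
  c[1] = d·G[:,1] = (10010111010101110010001100)·(10110110011011001100110011) mod 2 = 1+0+0+1+0+1+1+0+0+1+0+0+0+1+0+0+0+0+0+0+0+0+0+0+0+0 mod 2 = 0
  c[2] = d·G[:,2] = (10010111010101110010001100)·(10000000000000000000000000) mod 2 = 1+0+0+0+0+0+0+0+0+0+0+0+0+0+0+0+0+0+0+0+0+0+0+0+0+0 mod 2 = 1
  c[3] = d·G[:,3] = (10010111010101110010001100)·(01110001111000111100001111) mod 2 = 0+0+0+1+0+0+0+1+0+1+0+0+0+0+1+1+0+0+0+0+0+0+1+1+0+0 mod 2 = 1
  c[4] = d·G[:,4] = (10010111010101110010001100)·(01000000000000000000000000) mod 2 = 0+0+0+0+0+0+0+0+0+0+0+0+0+0+0+0+0+0+0+0+0+0+0+0+0+0 mod 2 = 0
  c[5] = d·G[:,5] = (10010111010101110010001100)·(00100000000000000000000000) mod 2 = 0+0+0+0+0+0+0+0+0+0+0+0+0+0+0+0+0+0+0+0+0+0+0+0+0+0 mod 2 = 0
  c[6] = d·G[:,6] = (10010111010101110010001100)·(00010000000000000000000000) mod 2 = 0+0+0+1+0+0+0+0+0+0+0+0+0+0+0+0+0+0+0+0+0+0+0+0+0+0 mod 2 = 1
  c[7] = d·G[:,7] = (10010111010101110010001100)·(00001111111000000011111111) mod 2 = 0+0+0+0+0+1+1+1+0+1+0+0+0+0+0+0+0+0+1+0+0+0+1+1+0+0 mod 2 = 1
  c[8] = d·G[:,8] = (10010111010101110010001100)·(00001000000000000000000000) mod 2 = 0+0+0+0+0+0+0+0+0+0+0+0+0+0+0+0+0+0+0+0+0+0+0+0+0+0 mod 2 = 0
  c[9] = d·G[:,9] = (10010111010101110010001100)·(00000100000000000000000000) mod 2 = 0+0+0+0+0+1+0+0+0+0+0+0+0+0+0+0+0+0+0+0+0+0+0+0+0+0 mod 2 = 1
  c[10] = d·G[:,10] = (10010111010101110010001100)·(00000010000000000000000000) mod 2 = 0+0+0+0+0+0+1+0+0+0+0+0+0+0+0+0+0+0+0+0+0+0+0+0+0+0 mod 2 = 1
  c[11] = d·G[:,11] = (10010111010101110010001100)·(00000001000000000000000000) mod 2 = 0+0+0+0+0+0+0+1+0+0+0+0+0+0+0+0+0+0+0+0+0+0+0+0+0+0 mod 2 = 1
  c[12] = d·G[:,12] = (10010111010101110010001100)·(00000000100000000000000000) mod 2 = 0+0+0+0+0+0+0+0+0+0+0+0+0+0+0+0+0+0+0+0+0+0+0+0+0+0 mod 2 = 0
  c[13] = d·G[:,13] = (10010111010101110010001100)·(00000000010000000000000000) mod 2 = 0+0+0+0+0+0+0+0+0+1+0+0+0+0+0+0+0+0+0+0+0+0+0+0+0+0 mod 2 = 1
  c[14] = d·G[:,14] = (10010111010101110010001100)·(00000000001000000000000000) mod 2 = 0+0+0+0+0+0+0+0+0+0+0+0+0+0+0+0+0+0+0+0+0+0+0+0+0+0 mod 2 = 0
  c[15] = d·G[:,15] = (10010111010101110010001100)·(00000000000111111111111111) mod 2 = 0+0+0+0+0+0+0+0+0+0+0+1+0+1+1+1+0+0+1+0+0+0+1+1+0+0 mod 2 = 1
  c[16] = d·G[:,16] = (10010111010101110010001100)·(00000000000100000000000000) mod 2 = 0+0+0+0+0+0+0+0+0+0+0+1+0+0+0+0+0+0+0+0+0+0+0+0+0+0 mod 2 = 1
  c[17] = d·G[:,17] = (10010111010101110010001100)·(00000000000010000000000000) mod 2 = 0+0+0+0+0+0+0+0+0+0+0+0+0+0+0+0+0+0+0+0+0+0+0+0+0+0 mod 2 = 0
  c[18] = d·G[:,18] = (10010111010101110010001100)·(00000000000001000000000000) mod 2 = 0+0+0+0+0+0+0+0+0+0+0+0+0+1+0+0+0+0+0+0+0+0+0+0+0+0 mod 2 = 1
  c[19] = d·G[:,19] = (10010111010101110010001100)·(00000000000000100000000000) mod 2 = 0+0+0+0+0+0+0+0+0+0+0+0+0+0+1+0+0+0+0+0+0+0+0+0+0+0 mod 2 = 1
  c[20] = d·G[:,20] = (10010111010101110010001100)·(00000000000000010000000000) mod 2 = 0+0+0+0+0+0+0+0+0+0+0+0+0+0+0+1+0+0+0+0+0+0+0+0+0+0 mod 2 = 1
  c[21] = d·G[:,21] = (10010111010101110010001100)·(00000000000000001000000000) mod 2 = 0+0+0+0+0+0+0+0+0+0+0+0+0+0+0+0+0+0+0+0+0+0+0+0+0+0 mod 2 = 0
  c[22] = d·G[:,22] = (10010111010101110010001100)·(00000000000000000100000000) mod 2 = 0+0+0+0+0+0+0+0+0+0+0+0+0+0+0+0+0+0+0+0+0+0+0+0+0+0 mod 2 = 0
  c[23] = d·G[:,23] = (10010111010101110010001100)·(00000000000000000010000000) mod 2 = 0+0+0+0+0+0+0+0+0+0+0+0+0+0+0+0+0+0+1+0+0+0+0+0+0+0 mod 2 = 1
  c[24] = d·G[:,24] = (10010111010101110010001100)·(00000000000000000001000000) mod 2 = 0+0+0+0+0+0+0+0+0+0+0+0+0+0+0+0+0+0+0+0+0+0+0+0+0+0 mod 2 = 0
  c[25] = d·G[:,25] = (10010111010101110010001100)·(00000000000000000000100000) mod 2 = 0+0+0+0+0+0+0+0+0+0+0+0+0+0+0+0+0+0+0+0+0+0+0+0+0+0 mod 2 = 0
  c[26] = d·G[:,26] = (10010111010101110010001100)·(00000000000000000000010000) mod 2 = 0+0+0+0+0+0+0+0+0+0+0+0+0+0+0+0+0+0+0+0+0+0+0+0+0+0 mod 2 = 0
  c[27] = d·G[:,27] = (10010111010101110010001100)·(00000000000000000000001000) mod 2 = 0+0+0+0+0+0+0+0+0+0+0+0+0+0+0+0+0+0+0+0+0+0+1+0+0+0 mod 2 = 1
  c[28] = d·G[:,28] = (10010111010101110010001100)·(00000000000000000000000100) mod 2 = 0+0+0+0+0+0+0+0+0+0+0+0+0+0+0+0+0+0+0+0+0+0+0+1+0+0 mod 2 = 1
  c[29] = d·G[:,29] = (10010111010101110010001100)·(00000000000000000000000010) mod 2 = 0+0+0+0+0+0+0+0+0+0+0+0+0+0+0+0+0+0+0+0+0+0+0+0+0+0 mod 2 = 0
  c[30] = d·G[:,30] = (10010111010101110010001100)·(00000000000000000000000001) mod 2 = 0+0+0+0+0+0+0+0+0+0+0+0+0+0+0+0+0+0+0+0+0+0+0+0+0+0 mod 2 = 0
Codeword = 1011001101110101101110010001100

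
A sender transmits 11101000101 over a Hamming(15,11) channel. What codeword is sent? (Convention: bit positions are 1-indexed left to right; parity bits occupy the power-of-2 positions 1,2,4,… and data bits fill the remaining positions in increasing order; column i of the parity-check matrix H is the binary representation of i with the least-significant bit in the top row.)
Codeword c = d · G (mod 2), d = 11101000101:
  c[0] = d·G[:,0] = (11101000101)·(11011010101) mod 2 = 1+1+0+0+1+0+0+0+1+0+1 mod 2 = 1
  c[1] = d·G[:,1] = (11101000101)·(10110110011) mod 2 = 1+0+1+0+0+0+0+0+0+0+1 mod 2 = 1
  c[2] = d·G[:,2] = (11101000101)·(10000000000) mod 2 = 1+0+0+0+0+0+0+0+0+0+0 mod 2 = 1
  c[3] = d·G[:,3] = (11101000101)·(01110001111) mod 2 = 0+1+1+0+0+0+0+0+1+0+1 mod 2 = 0
  c[4] = d·G[:,4] = (11101000101)·(01000000000) mod 2 = 0+1+0+0+0+0+0+0+0+0+0 mod 2 = 1
  c[5] = d·G[:,5] = (11101000101)·(00100000000) mod 2 = 0+0+1+0+0+0+0+0+0+0+0 mod 2 = 1
  c[6] = d·G[:,6] = (11101000101)·(00010000000) mod 2 = 0+0+0+0+0+0+0+0+0+0+0 mod 2 = 0
  c[7] = d·G[:,7] = (11101000101)·(00001111111) mod 2 = 0+0+0+0+1+0+0+0+1+0+1 mod 2 = 1
  c[8] = d·G[:,8] = (11101000101)·(00001000000) mod 2 = 0+0+0+0+1+0+0+0+0+0+0 mod 2 = 1
  c[9] = d·G[:,9] = (11101000101)·(00000100000) mod 2 = 0+0+0+0+0+0+0+0+0+0+0 mod 2 = 0
  c[10] = d·G[:,10] = (11101000101)·(00000010000) mod 2 = 0+0+0+0+0+0+0+0+0+0+0 mod 2 = 0
  c[11] = d·G[:,11] = (11101000101)·(00000001000) mod 2 = 0+0+0+0+0+0+0+0+0+0+0 mod 2 = 0
  c[12] = d·G[:,12] = (11101000101)·(00000000100) mod 2 = 0+0+0+0+0+0+0+0+1+0+0 mod 2 = 1
  c[13] = d·G[:,13] = (11101000101)·(00000000010) mod 2 = 0+0+0+0+0+0+0+0+0+0+0 mod 2 = 0
  c[14] = d·G[:,14] = (11101000101)·(00000000001) mod 2 = 0+0+0+0+0+0+0+0+0+0+1 mod 2 = 1
Codeword = 111011011000101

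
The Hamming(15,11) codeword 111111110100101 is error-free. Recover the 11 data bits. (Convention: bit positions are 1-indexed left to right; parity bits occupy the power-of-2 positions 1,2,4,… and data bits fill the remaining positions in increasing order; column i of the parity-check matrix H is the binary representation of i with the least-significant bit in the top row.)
Parity bits occupy power-of-2 positions; data bits are at positions {3,5,6,7,9,10,11,12,13,14,15} (1-indexed).
Extract: c[3]=1 c[5]=1 c[6]=1 c[7]=1 c[9]=0 c[10]=1 c[11]=0 c[12]=0 c[13]=1 c[14]=0 c[15]=1
Data = 11110100101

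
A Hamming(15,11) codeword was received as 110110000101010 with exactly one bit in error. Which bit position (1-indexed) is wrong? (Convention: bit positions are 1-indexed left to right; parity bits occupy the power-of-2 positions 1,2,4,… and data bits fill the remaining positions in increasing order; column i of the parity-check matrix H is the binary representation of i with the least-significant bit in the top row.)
Syndrome s = H · r^T (mod 2), r = 110110000101010:
  s[0] = (101010101010101)·(110110000101010) mod 2 = 1+0+0+0+1+0+0+0+0+0+0+0+0+0+0 mod 2 = 0
  s[1] = (011001100110011)·(110110000101010) mod 2 = 0+1+0+0+0+0+0+0+0+1+0+0+0+1+0 mod 2 = 1
  s[2] = (000111100001111)·(110110000101010) mod 2 = 0+0+0+1+1+0+0+0+0+0+0+1+0+1+0 mod 2 = 0
  s[3] = (000000011111111)·(110110000101010) mod 2 = 0+0+0+0+0+0+0+0+0+1+0+1+0+1+0 mod 2 = 1
Syndrome = 0101
Column i of H is the binary representation of i, so the syndrome is the binary index of the flipped bit.
Read s = 0101 with s[0] as LSB: 0·2^0 + 1·2^1 + 0·2^2 + 1·2^3 = 10.
Error is at bit position 10.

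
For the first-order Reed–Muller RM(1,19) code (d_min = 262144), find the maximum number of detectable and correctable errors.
Detection only: up to d_min − 1 = 262143 errors.
Correction: up to ⌊(d_min − 1)/2⌋ = ⌊262143/2⌋ = 131071 errors.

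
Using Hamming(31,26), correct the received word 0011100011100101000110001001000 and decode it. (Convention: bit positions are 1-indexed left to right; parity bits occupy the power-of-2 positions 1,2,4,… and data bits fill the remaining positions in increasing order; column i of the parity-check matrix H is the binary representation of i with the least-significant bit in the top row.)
Syndrome s = H · r^T (mod 2), r = 0011100011100101000110001001000:
  s[0] = (1010101010101010101010101010101)·(0011100011100101000110001001000) mod 2 = 0+0+1+0+1+0+0+0+1+0+1+0+0+0+0+0+0+0+0+0+1+0+0+0+1+0+0+0+0+0+0 mod 2 = 0
  s[1] = (0110011001100110011001100110011)·(0011100011100101000110001001000) mod 2 = 0+0+1+0+0+0+0+0+0+1+1+0+0+1+0+0+0+0+0+0+0+0+0+0+0+0+0+0+0+0+0 mod 2 = 0
  s[2] = (0001111000011110000111100001111)·(0011100011100101000110001001000) mod 2 = 0+0+0+1+1+0+0+0+0+0+0+0+0+1+0+0+0+0+0+1+1+0+0+0+0+0+0+1+0+0+0 mod 2 = 0
  s[3] = (0000000111111110000000011111111)·(0011100011100101000110001001000) mod 2 = 0+0+0+0+0+0+0+0+1+1+1+0+0+1+0+0+0+0+0+0+0+0+0+0+1+0+0+1+0+0+0 mod 2 = 0
  s[4] = (0000000000000001111111111111111)·(0011100011100101000110001001000) mod 2 = 0+0+0+0+0+0+0+0+0+0+0+0+0+0+0+1+0+0+0+1+1+0+0+0+1+0+0+1+0+0+0 mod 2 = 1
Syndrome = 00001
Column 16 of H equals this syndrome → error at bit 16 (1-indexed).
Flip bit 16: 0011100011100101000110001001000 → 0011100011100100000110001001000
Extract data bits at positions {3,5,6,7,9,10,11,12,13,14,15,17,18,19,20,21,22,23,24,25,26,27,28,29,30,31}: 11001110010000110001001000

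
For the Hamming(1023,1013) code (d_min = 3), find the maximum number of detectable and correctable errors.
Detection only: up to d_min − 1 = 2 errors.
Correction: up to ⌊(d_min − 1)/2⌋ = ⌊2/2⌋ = 1 errors.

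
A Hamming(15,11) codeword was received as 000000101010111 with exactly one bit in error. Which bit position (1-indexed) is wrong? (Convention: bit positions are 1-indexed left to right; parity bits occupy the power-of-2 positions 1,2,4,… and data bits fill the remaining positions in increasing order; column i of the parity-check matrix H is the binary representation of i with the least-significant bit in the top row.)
Syndrome s = H · r^T (mod 2), r = 000000101010111:
  s[0] = (101010101010101)·(000000101010111) mod 2 = 0+0+0+0+0+0+1+0+1+0+1+0+1+0+1 mod 2 = 1
  s[1] = (011001100110011)·(000000101010111) mod 2 = 0+0+0+0+0+0+1+0+0+0+1+0+0+1+1 mod 2 = 0
  s[2] = (000111100001111)·(000000101010111) mod 2 = 0+0+0+0+0+0+1+0+0+0+0+0+1+1+1 mod 2 = 0
  s[3] = (000000011111111)·(000000101010111) mod 2 = 0+0+0+0+0+0+0+0+1+0+1+0+1+1+1 mod 2 = 1
Syndrome = 1001
Column i of H is the binary representation of i, so the syndrome is the binary index of the flipped bit.
Read s = 1001 with s[0] as LSB: 1·2^0 + 0·2^1 + 0·2^2 + 1·2^3 = 9.
Error is at bit position 9.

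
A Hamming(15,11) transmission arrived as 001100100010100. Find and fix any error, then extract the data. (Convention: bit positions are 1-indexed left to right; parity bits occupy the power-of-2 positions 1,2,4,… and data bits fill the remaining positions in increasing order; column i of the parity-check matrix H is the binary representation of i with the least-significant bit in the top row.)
Syndrome s = H · r^T (mod 2), r = 001100100010100:
  s[0] = (101010101010101)·(001100100010100) mod 2 = 0+0+1+0+0+0+1+0+0+0+1+0+1+0+0 mod 2 = 0
  s[1] = (011001100110011)·(001100100010100) mod 2 = 0+0+1+0+0+0+1+0+0+0+1+0+0+0+0 mod 2 = 1
  s[2] = (000111100001111)·(001100100010100) mod 2 = 0+0+0+1+0+0+1+0+0+0+0+0+1+0+0 mod 2 = 1
  s[3] = (000000011111111)·(001100100010100) mod 2 = 0+0+0+0+0+0+0+0+0+0+1+0+1+0+0 mod 2 = 0
Syndrome = 0110
Column 6 of H equals this syndrome → error at bit 6 (1-indexed).
Flip bit 6: 001100100010100 → 001101100010100
Extract data bits at positions {3,5,6,7,9,10,11,12,13,14,15}: 10110010100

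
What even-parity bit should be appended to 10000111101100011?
Sum of data bits: 1+0+0+0+0+1+1+1+1+0+1+1+0+0+0+1+1 = 9.
9 mod 2 = 1, so parity bit = 1.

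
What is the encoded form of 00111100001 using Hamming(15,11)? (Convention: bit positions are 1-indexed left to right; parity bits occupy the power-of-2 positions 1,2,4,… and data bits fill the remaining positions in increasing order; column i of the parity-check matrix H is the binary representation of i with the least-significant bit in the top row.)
Codeword c = d · G (mod 2), d = 00111100001:
  c[0] = d·G[:,0] = (00111100001)·(11011010101) mod 2 = 0+0+0+1+1+0+0+0+0+0+1 mod 2 = 1
  c[1] = d·G[:,1] = (00111100001)·(10110110011) mod 2 = 0+0+1+1+0+1+0+0+0+0+1 mod 2 = 0
  c[2] = d·G[:,2] = (00111100001)·(10000000000) mod 2 = 0+0+0+0+0+0+0+0+0+0+0 mod 2 = 0
  c[3] = d·G[:,3] = (00111100001)·(01110001111) mod 2 = 0+0+1+1+0+0+0+0+0+0+1 mod 2 = 1
  c[4] = d·G[:,4] = (00111100001)·(01000000000) mod 2 = 0+0+0+0+0+0+0+0+0+0+0 mod 2 = 0
  c[5] = d·G[:,5] = (00111100001)·(00100000000) mod 2 = 0+0+1+0+0+0+0+0+0+0+0 mod 2 = 1
  c[6] = d·G[:,6] = (00111100001)·(00010000000) mod 2 = 0+0+0+1+0+0+0+0+0+0+0 mod 2 = 1
  c[7] = d·G[:,7] = (00111100001)·(00001111111) mod 2 = 0+0+0+0+1+1+0+0+0+0+1 mod 2 = 1
  c[8] = d·G[:,8] = (00111100001)·(00001000000) mod 2 = 0+0+0+0+1+0+0+0+0+0+0 mod 2 = 1
  c[9] = d·G[:,9] = (00111100001)·(00000100000) mod 2 = 0+0+0+0+0+1+0+0+0+0+0 mod 2 = 1
  c[10] = d·G[:,10] = (00111100001)·(00000010000) mod 2 = 0+0+0+0+0+0+0+0+0+0+0 mod 2 = 0
  c[11] = d·G[:,11] = (00111100001)·(00000001000) mod 2 = 0+0+0+0+0+0+0+0+0+0+0 mod 2 = 0
  c[12] = d·G[:,12] = (00111100001)·(00000000100) mod 2 = 0+0+0+0+0+0+0+0+0+0+0 mod 2 = 0
  c[13] = d·G[:,13] = (00111100001)·(00000000010) mod 2 = 0+0+0+0+0+0+0+0+0+0+0 mod 2 = 0
  c[14] = d·G[:,14] = (00111100001)·(00000000001) mod 2 = 0+0+0+0+0+0+0+0+0+0+1 mod 2 = 1
Codeword = 100101111100001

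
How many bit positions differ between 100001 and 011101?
XOR = 111100, count of 1s = 4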